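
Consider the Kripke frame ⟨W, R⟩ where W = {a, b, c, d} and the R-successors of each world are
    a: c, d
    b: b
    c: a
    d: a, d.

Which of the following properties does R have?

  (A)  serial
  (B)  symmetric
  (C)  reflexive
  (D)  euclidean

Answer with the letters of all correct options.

(A) serial: every world has an R-successor.
(B) symmetric: every R-edge is matched by its reverse.
(C) not reflexive: not a R a.
(D) not euclidean: a R c and a R d but not c R d.

A, B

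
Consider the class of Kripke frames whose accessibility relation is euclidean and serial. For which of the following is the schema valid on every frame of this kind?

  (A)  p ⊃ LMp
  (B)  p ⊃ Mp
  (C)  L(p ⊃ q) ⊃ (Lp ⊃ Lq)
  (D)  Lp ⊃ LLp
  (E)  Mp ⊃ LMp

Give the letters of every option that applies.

C, E

(A) axiom B: valid iff R is symmetric. Such an R need not be symmetric — not valid.
(B) p ⊃ Mp is the dual of axiom T; it is valid on a frame exactly when R is reflexive. Such an R need not be reflexive, so not valid.
(C) L(p ⊃ q) ⊃ (Lp ⊃ Lq) is the K axiom; it holds on all frames — valid.
(D) Lp ⊃ LLp is axiom 4; it is valid on a frame exactly when R is transitive. Such an R need not be transitive, so not valid.
(E) Mp ⊃ LMp is axiom 5; it is valid on a frame exactly when R is euclidean. Every such R is euclidean, so valid.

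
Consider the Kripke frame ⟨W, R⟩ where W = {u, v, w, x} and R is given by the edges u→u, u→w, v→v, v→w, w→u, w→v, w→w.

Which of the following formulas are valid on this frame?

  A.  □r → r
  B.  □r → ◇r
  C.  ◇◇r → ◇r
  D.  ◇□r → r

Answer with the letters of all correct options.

R is not reflexive: not x R x.
R is symmetric: every R-edge is matched by its reverse.
R is not transitive: u R w and w R v but not u R v.
R is not serial: x has no R-successor.
(A) axiom T: valid iff R is reflexive. R is not reflexive — not valid.
(B) axiom D: valid iff R is serial. R is not serial — not valid.
(C) ◇◇r → ◇r is the dual of axiom 4, which corresponds to transitivity. R is not transitive — not valid.
(D) ◇□r → r is the dual of axiom B, which corresponds to symmetry. R is symmetric — valid.

D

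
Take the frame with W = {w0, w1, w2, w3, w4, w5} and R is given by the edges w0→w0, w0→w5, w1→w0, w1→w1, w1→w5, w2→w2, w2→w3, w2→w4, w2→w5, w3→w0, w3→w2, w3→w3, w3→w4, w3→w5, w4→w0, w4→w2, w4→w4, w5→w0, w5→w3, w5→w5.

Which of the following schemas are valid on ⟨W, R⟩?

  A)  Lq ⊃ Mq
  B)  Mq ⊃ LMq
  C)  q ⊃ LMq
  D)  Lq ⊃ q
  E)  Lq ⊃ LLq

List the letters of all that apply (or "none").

R is reflexive: each world relates to itself.
R is not symmetric: w1 R w0 but not w0 R w1.
R is not transitive: w0 R w5 and w5 R w3 but not w0 R w3.
R is not euclidean: w1 R w0 and w1 R w1 but not w0 R w1.
R is serial: every world has an R-successor.
(A) Lq ⊃ Mq is axiom D, which corresponds to seriality. R is serial — valid.
(B) Mq ⊃ LMq is axiom 5, which corresponds to the euclidean property. R is not euclidean — not valid.
(C) q ⊃ LMq is axiom B, which corresponds to symmetry. R is not symmetric — not valid.
(D) Lq ⊃ q is axiom T, which corresponds to reflexivity. R is reflexive — valid.
(E) axiom 4: valid iff R is transitive. R is not transitive — not valid.

A, D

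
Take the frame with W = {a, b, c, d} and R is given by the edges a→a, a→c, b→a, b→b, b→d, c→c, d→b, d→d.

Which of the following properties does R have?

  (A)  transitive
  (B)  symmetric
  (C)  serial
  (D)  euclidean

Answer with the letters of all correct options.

C

(A) not transitive: b R a and a R c but not b R c.
(B) not symmetric: a R c but not c R a.
(C) serial: every world has an R-successor.
(D) not euclidean: a R c and a R a but not c R a.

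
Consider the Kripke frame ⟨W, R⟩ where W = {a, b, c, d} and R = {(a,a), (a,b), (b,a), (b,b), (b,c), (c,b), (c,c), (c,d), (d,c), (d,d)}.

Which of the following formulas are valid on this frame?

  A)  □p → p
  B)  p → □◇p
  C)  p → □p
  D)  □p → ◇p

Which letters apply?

R is reflexive: each world relates to itself.
R is symmetric: every R-edge is matched by its reverse.
R is serial: every world has an R-successor.
R is not a subset of the identity: a R b with a ≠ b.
(A) □p → p is axiom T, which corresponds to reflexivity. R is reflexive — valid.
(B) axiom B: valid iff R is symmetric. R is symmetric — valid.
(C) p → □p is equivalent to ◇p→p; it holds exactly when R ⊆ identity. Here R ⊄ identity — not valid.
(D) axiom D: valid iff R is serial. R is serial — valid.

A, B, D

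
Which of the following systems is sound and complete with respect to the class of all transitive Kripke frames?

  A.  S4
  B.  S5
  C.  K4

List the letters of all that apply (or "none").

C

(A) S4 is determined by the class of reflexive and transitive frames.
(B) S5 is determined by the class of reflexive, symmetric, and transitive frames.
(C) K4 is determined by exactly this class.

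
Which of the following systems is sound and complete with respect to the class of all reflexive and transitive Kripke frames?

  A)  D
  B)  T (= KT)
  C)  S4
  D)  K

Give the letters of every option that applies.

(A) D is determined by the class of serial frames.
(B) T (= KT) is determined by the class of reflexive frames.
(C) S4 is determined by exactly this class.
(D) K is determined by the class of arbitrary frames.

C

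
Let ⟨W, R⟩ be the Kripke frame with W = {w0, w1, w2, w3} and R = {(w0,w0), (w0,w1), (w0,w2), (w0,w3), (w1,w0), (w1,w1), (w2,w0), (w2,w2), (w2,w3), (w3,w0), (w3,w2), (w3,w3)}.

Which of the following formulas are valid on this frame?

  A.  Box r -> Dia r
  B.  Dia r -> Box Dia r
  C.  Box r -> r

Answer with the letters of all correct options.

R is reflexive: each world relates to itself.
R is not euclidean: w0 R w1 and w0 R w2 but not w1 R w2.
R is serial: every world has an R-successor.
(A) axiom D: valid iff R is serial. R is serial — valid.
(B) Dia r -> Box Dia r is axiom 5, which corresponds to the euclidean property. R is not euclidean — not valid.
(C) axiom T: valid iff R is reflexive. R is reflexive — valid.

A, C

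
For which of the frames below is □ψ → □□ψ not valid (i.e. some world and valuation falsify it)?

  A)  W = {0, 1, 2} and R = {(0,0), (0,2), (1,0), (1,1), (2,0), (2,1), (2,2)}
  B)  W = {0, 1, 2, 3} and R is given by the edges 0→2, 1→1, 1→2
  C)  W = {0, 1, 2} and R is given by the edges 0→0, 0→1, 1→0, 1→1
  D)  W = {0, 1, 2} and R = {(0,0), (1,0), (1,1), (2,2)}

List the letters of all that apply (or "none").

A

The schema □ψ → □□ψ is axiom 4; it is valid on a frame iff R is transitive.
(A) R is not transitive (0 R 2 and 2 R 1 but not 0 R 1), so the schema fails here.
(B) R is transitive (R is closed under composition), so the schema is valid here.
(C) R is transitive (R is closed under composition), so the schema is valid here.
(D) R is transitive (R is closed under composition), so the schema is valid here.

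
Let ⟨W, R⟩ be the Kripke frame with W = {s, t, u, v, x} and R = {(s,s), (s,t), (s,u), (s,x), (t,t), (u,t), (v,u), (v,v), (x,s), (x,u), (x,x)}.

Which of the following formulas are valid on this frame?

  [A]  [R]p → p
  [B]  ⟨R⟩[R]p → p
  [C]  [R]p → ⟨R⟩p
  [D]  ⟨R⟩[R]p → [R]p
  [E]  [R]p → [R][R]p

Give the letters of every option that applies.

C

R is not reflexive: not u R u.
R is not symmetric: s R t but not t R s.
R is not transitive: v R u and u R t but not v R t.
R is not euclidean: s R t and s R s but not t R s.
R is serial: every world has an R-successor.
(A) [R]p → p is axiom T, which corresponds to reflexivity. R is not reflexive — not valid.
(B) ⟨R⟩[R]p → p is the dual of axiom B; it is valid on a frame exactly when R is symmetric. R is not symmetric, so not valid.
(C) [R]p → ⟨R⟩p is axiom D; it is valid on a frame exactly when R is serial. R is serial, so valid.
(D) ⟨R⟩[R]p → [R]p is the dual of axiom 5; it is valid on a frame exactly when R is euclidean. R is not euclidean, so not valid.
(E) [R]p → [R][R]p (axiom 4) characterises the transitive frames. R is not transitive — not valid.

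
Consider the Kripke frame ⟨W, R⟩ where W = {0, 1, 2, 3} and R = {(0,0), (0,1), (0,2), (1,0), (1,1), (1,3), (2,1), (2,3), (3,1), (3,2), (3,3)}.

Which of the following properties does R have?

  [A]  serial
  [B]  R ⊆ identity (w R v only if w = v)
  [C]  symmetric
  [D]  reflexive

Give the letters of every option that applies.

(A) serial: every world has an R-successor.
(B) not ⊆ identity: 0 R 1 with 0 ≠ 1.
(C) not symmetric: 0 R 2 but not 2 R 0.
(D) not reflexive: not 2 R 2.

A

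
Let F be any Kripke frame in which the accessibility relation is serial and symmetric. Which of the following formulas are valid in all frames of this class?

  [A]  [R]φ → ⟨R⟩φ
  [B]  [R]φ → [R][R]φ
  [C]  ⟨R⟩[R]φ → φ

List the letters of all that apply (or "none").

(A) axiom D: valid iff R is serial. Every such R is serial — valid.
(B) [R]φ → [R][R]φ is axiom 4, which corresponds to transitivity. Such an R need not be transitive — not valid.
(C) ⟨R⟩[R]φ → φ (the dual of axiom B) characterises the symmetric frames. Every such R is symmetric — valid.

A, C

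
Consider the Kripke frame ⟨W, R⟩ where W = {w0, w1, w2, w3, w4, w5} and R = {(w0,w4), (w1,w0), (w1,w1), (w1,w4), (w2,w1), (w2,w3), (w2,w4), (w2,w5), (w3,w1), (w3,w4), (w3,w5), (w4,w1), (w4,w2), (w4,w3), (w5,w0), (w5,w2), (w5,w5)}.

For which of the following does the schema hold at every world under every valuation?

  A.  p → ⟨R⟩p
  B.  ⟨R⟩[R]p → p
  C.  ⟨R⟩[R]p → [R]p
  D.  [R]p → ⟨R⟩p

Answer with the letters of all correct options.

R is not reflexive: not w0 R w0.
R is not symmetric: w0 R w4 but not w4 R w0.
R is not euclidean: w1 R w0 and w1 R w1 but not w0 R w1.
R is serial: every world has an R-successor.
(A) p → ⟨R⟩p is the dual of axiom T, which corresponds to reflexivity. R is not reflexive — not valid.
(B) ⟨R⟩[R]p → p (the dual of axiom B) characterises the symmetric frames. R is not symmetric — not valid.
(C) the dual of axiom 5: valid iff R is euclidean. R is not euclidean — not valid.
(D) [R]p → ⟨R⟩p is axiom D; it is valid on a frame exactly when R is serial. R is serial, so valid.

D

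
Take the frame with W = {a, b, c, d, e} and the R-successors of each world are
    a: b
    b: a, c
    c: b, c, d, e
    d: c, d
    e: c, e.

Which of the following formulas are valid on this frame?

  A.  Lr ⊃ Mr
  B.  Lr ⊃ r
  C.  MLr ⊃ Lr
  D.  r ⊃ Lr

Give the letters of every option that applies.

R is not reflexive: not a R a.
R is not euclidean: b R a and b R c but not a R c.
R is serial: every world has an R-successor.
R is not a subset of the identity: a R b with a ≠ b.
(A) Lr ⊃ Mr (axiom D) characterises the serial frames. R is serial — valid.
(B) Lr ⊃ r (axiom T) characterises the reflexive frames. R is not reflexive — not valid.
(C) MLr ⊃ Lr is the dual of axiom 5; it is valid on a frame exactly when R is euclidean. R is not euclidean, so not valid.
(D) r ⊃ Lr is equivalent to ◇p→p; it holds exactly when R ⊆ identity. Here R ⊄ identity — not valid.

A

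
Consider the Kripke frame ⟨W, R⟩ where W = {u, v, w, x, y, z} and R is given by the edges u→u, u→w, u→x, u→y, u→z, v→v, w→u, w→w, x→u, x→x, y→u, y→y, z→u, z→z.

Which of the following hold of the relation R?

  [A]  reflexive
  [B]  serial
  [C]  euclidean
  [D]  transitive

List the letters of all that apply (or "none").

A, B

(A) reflexive: each world relates to itself.
(B) serial: every world has an R-successor.
(C) not euclidean: u R w and u R x but not w R x.
(D) not transitive: w R u and u R x but not w R x.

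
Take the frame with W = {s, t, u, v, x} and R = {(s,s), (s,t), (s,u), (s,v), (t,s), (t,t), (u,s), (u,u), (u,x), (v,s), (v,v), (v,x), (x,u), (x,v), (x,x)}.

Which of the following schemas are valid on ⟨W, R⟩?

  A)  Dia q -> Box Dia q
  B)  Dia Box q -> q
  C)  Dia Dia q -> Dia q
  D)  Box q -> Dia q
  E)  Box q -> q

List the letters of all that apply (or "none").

B, D, E

R is reflexive: each world relates to itself.
R is symmetric: every R-edge is matched by its reverse.
R is not transitive: s R u and u R x but not s R x.
R is not euclidean: s R t and s R u but not t R u.
R is serial: every world has an R-successor.
(A) Dia q -> Box Dia q is axiom 5; it is valid on a frame exactly when R is euclidean. R is not euclidean, so not valid.
(B) the dual of axiom B: valid iff R is symmetric. R is symmetric — valid.
(C) Dia Dia q -> Dia q (the dual of axiom 4) characterises the transitive frames. R is not transitive — not valid.
(D) Box q -> Dia q (axiom D) characterises the serial frames. R is serial — valid.
(E) Box q -> q is axiom T; it is valid on a frame exactly when R is reflexive. R is reflexive, so valid.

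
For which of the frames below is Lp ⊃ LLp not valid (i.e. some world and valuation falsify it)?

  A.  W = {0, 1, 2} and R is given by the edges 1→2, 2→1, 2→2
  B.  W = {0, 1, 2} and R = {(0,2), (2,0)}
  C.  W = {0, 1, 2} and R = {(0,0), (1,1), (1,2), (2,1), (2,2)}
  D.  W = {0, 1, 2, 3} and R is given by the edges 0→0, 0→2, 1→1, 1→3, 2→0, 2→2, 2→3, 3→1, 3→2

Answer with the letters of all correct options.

A, B, D

The schema Lp ⊃ LLp is axiom 4; it is valid on a frame iff R is transitive.
(A) R is not transitive (1 R 2 and 2 R 1 but not 1 R 1), so the schema fails here.
(B) R is not transitive (0 R 2 and 2 R 0 but not 0 R 0), so the schema fails here.
(C) R is transitive (R is closed under composition), so the schema is valid here.
(D) R is not transitive (0 R 2 and 2 R 3 but not 0 R 3), so the schema fails here.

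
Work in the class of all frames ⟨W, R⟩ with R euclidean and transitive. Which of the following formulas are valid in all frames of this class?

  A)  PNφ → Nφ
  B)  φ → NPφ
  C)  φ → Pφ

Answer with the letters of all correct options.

A

(A) the dual of axiom 5: valid iff R is euclidean. Every such R is euclidean — valid.
(B) φ → NPφ is axiom B, which corresponds to symmetry. Such an R need not be symmetric — not valid.
(C) φ → Pφ (the dual of axiom T) characterises the reflexive frames. Such an R need not be reflexive — not valid.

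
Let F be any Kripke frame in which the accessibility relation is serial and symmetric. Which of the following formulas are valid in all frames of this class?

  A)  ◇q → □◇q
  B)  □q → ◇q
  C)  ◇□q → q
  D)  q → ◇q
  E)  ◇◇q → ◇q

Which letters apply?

(A) ◇q → □◇q is axiom 5, which corresponds to the euclidean property. Such an R need not be euclidean — not valid.
(B) □q → ◇q is axiom D; it is valid on a frame exactly when R is serial. Every such R is serial, so valid.
(C) ◇□q → q is the dual of axiom B, which corresponds to symmetry. Every such R is symmetric — valid.
(D) q → ◇q is the dual of axiom T; it is valid on a frame exactly when R is reflexive. Such an R need not be reflexive, so not valid.
(E) ◇◇q → ◇q is the dual of axiom 4, which corresponds to transitivity. Such an R need not be transitive — not valid.

B, C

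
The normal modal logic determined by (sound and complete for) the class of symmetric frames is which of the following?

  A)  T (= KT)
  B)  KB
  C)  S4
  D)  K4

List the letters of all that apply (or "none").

(A) T (= KT) is determined by the class of reflexive frames.
(B) KB is determined by exactly this class.
(C) S4 is determined by the class of reflexive and transitive frames.
(D) K4 is determined by the class of transitive frames.

B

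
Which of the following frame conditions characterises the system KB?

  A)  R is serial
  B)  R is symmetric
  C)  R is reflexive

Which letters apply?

B

(A) this class determines D, not KB.
(B) KB is sound and complete for exactly this class.
(C) this class determines T (= KT), not KB.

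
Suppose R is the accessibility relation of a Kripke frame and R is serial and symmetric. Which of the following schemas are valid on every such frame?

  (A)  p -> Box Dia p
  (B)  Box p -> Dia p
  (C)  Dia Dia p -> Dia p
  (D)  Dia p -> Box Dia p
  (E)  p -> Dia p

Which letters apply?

(A) p -> Box Dia p is axiom B; it is valid on a frame exactly when R is symmetric. Every such R is symmetric, so valid.
(B) axiom D: valid iff R is serial. Every such R is serial — valid.
(C) Dia Dia p -> Dia p (the dual of axiom 4) characterises the transitive frames. Such an R need not be transitive — not valid.
(D) Dia p -> Box Dia p (axiom 5) characterises the euclidean frames. Such an R need not be euclidean — not valid.
(E) p -> Dia p is the dual of axiom T; it is valid on a frame exactly when R is reflexive. Such an R need not be reflexive, so not valid.

A, B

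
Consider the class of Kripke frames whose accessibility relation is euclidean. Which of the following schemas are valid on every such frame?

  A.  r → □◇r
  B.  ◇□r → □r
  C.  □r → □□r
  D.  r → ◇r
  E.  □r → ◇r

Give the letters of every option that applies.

(A) r → □◇r (axiom B) characterises the symmetric frames. Such an R need not be symmetric — not valid.
(B) ◇□r → □r is the dual of axiom 5; it is valid on a frame exactly when R is euclidean. Every such R is euclidean, so valid.
(C) □r → □□r is axiom 4, which corresponds to transitivity. Such an R need not be transitive — not valid.
(D) r → ◇r is the dual of axiom T; it is valid on a frame exactly when R is reflexive. Such an R need not be reflexive, so not valid.
(E) axiom D: valid iff R is serial. Such an R need not be serial — not valid.

B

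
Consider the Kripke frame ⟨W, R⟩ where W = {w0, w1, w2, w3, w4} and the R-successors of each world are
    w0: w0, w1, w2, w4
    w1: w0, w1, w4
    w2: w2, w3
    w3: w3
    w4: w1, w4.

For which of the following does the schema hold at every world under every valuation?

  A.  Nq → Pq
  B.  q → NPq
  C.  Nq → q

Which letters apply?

A, C

R is reflexive: each world relates to itself.
R is not symmetric: w0 R w2 but not w2 R w0.
R is serial: every world has an R-successor.
(A) Nq → Pq is axiom D, which corresponds to seriality. R is serial — valid.
(B) q → NPq is axiom B; it is valid on a frame exactly when R is symmetric. R is not symmetric, so not valid.
(C) Nq → q is axiom T; it is valid on a frame exactly when R is reflexive. R is reflexive, so valid.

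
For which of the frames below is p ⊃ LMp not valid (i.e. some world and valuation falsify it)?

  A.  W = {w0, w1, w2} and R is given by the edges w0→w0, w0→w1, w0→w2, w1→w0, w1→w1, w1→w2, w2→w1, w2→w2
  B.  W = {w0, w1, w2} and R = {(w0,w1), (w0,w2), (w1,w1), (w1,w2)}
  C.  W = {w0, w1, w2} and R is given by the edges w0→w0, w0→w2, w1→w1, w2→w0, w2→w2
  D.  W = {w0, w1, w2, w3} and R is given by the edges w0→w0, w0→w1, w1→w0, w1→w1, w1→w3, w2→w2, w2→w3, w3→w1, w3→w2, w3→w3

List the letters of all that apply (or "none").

The schema p ⊃ LMp is axiom B; it is valid on a frame iff R is symmetric.
(A) R is not symmetric (w0 R w2 but not w2 R w0), so the schema fails here.
(B) R is not symmetric (w0 R w1 but not w1 R w0), so the schema fails here.
(C) R is symmetric (every R-edge is matched by its reverse), so the schema is valid here.
(D) R is symmetric (every R-edge is matched by its reverse), so the schema is valid here.

A, B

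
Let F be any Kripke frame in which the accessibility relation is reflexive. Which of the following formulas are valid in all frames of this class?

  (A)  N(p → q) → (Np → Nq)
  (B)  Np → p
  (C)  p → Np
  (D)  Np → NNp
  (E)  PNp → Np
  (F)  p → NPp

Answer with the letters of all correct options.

A, B

A reflexive relation is serial.
(A) N(p → q) → (Np → Nq) is axiom K, valid on every Kripke frame — valid.
(B) Np → p (axiom T) characterises the reflexive frames. Every such R is reflexive — valid.
(C) p → Np is equivalent to ◇p→p; it holds exactly when R ⊆ identity. Such an R need not be a subset of the identity — not valid.
(D) Np → NNp is axiom 4; it is valid on a frame exactly when R is transitive. Such an R need not be transitive, so not valid.
(E) PNp → Np (the dual of axiom 5) characterises the euclidean frames. Such an R need not be euclidean — not valid.
(F) p → NPp is axiom B, which corresponds to symmetry. Such an R need not be symmetric — not valid.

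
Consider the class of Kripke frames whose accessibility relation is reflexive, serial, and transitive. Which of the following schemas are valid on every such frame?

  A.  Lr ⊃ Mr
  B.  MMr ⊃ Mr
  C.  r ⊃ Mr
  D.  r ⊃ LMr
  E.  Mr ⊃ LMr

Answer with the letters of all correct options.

(A) Lr ⊃ Mr is axiom D, which corresponds to seriality. Every such R is serial — valid.
(B) MMr ⊃ Mr (the dual of axiom 4) characterises the transitive frames. Every such R is transitive — valid.
(C) r ⊃ Mr is the dual of axiom T, which corresponds to reflexivity. Every such R is reflexive — valid.
(D) r ⊃ LMr is axiom B; it is valid on a frame exactly when R is symmetric. Such an R need not be symmetric, so not valid.
(E) axiom 5: valid iff R is euclidean. Such an R need not be euclidean — not valid.

A, B, C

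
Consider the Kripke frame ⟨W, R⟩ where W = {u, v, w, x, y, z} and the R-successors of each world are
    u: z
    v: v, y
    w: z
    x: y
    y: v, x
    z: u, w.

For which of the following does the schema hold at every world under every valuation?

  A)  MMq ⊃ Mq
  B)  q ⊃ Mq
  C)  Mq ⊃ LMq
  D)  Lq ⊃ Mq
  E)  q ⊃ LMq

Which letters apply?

R is not reflexive: not u R u.
R is symmetric: every R-edge is matched by its reverse.
R is not transitive: u R z and z R u but not u R u.
R is not euclidean: y R v and y R x but not v R x.
R is serial: every world has an R-successor.
(A) MMq ⊃ Mq (the dual of axiom 4) characterises the transitive frames. R is not transitive — not valid.
(B) q ⊃ Mq is the dual of axiom T, which corresponds to reflexivity. R is not reflexive — not valid.
(C) Mq ⊃ LMq is axiom 5; it is valid on a frame exactly when R is euclidean. R is not euclidean, so not valid.
(D) Lq ⊃ Mq is axiom D; it is valid on a frame exactly when R is serial. R is serial, so valid.
(E) q ⊃ LMq is axiom B, which corresponds to symmetry. R is symmetric — valid.

D, E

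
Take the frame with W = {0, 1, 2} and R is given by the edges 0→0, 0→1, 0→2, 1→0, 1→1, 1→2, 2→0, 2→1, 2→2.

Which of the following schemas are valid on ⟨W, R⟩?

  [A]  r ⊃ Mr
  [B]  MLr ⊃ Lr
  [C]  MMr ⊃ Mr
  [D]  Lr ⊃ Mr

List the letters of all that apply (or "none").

A, B, C, D

R is reflexive: each world relates to itself.
R is transitive: R is closed under composition.
R is euclidean: any two R-successors of the same world are R-related.
R is serial: every world has an R-successor.
(A) r ⊃ Mr is the dual of axiom T, which corresponds to reflexivity. R is reflexive — valid.
(B) the dual of axiom 5: valid iff R is euclidean. R is euclidean — valid.
(C) MMr ⊃ Mr (the dual of axiom 4) characterises the transitive frames. R is transitive — valid.
(D) Lr ⊃ Mr is axiom D; it is valid on a frame exactly when R is serial. R is serial, so valid.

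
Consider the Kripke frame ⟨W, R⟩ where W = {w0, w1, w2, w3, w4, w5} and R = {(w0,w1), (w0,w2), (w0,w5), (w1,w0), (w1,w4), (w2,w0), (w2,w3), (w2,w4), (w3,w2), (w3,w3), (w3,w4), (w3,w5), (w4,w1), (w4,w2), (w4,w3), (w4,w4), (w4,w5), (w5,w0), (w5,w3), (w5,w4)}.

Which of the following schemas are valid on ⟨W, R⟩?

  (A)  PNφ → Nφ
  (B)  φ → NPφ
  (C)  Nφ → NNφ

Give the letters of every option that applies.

R is symmetric: every R-edge is matched by its reverse.
R is not transitive: w0 R w1 and w1 R w0 but not w0 R w0.
R is not euclidean: w0 R w1 and w0 R w2 but not w1 R w2.
(A) PNφ → Nφ is the dual of axiom 5; it is valid on a frame exactly when R is euclidean. R is not euclidean, so not valid.
(B) φ → NPφ (axiom B) characterises the symmetric frames. R is symmetric — valid.
(C) Nφ → NNφ is axiom 4; it is valid on a frame exactly when R is transitive. R is not transitive, so not valid.

B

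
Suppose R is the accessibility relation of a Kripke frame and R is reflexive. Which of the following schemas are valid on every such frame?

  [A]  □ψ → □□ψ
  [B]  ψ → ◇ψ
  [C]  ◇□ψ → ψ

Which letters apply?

B

A reflexive relation is serial.
(A) axiom 4: valid iff R is transitive. Such an R need not be transitive — not valid.
(B) ψ → ◇ψ is the dual of axiom T; it is valid on a frame exactly when R is reflexive. Every such R is reflexive, so valid.
(C) ◇□ψ → ψ (the dual of axiom B) characterises the symmetric frames. Such an R need not be symmetric — not valid.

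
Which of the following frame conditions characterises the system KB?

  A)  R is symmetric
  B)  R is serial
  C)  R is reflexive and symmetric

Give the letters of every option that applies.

(A) KB is sound and complete for exactly this class.
(B) this class determines D, not KB.
(C) this class determines B (= KTB), not KB.

A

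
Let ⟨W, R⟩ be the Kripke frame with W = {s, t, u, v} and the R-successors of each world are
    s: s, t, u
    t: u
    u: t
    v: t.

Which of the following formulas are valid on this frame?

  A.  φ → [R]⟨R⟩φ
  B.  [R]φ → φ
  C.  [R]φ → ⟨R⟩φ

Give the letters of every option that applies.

C

R is not reflexive: not t R t.
R is not symmetric: s R t but not t R s.
R is serial: every world has an R-successor.
(A) axiom B: valid iff R is symmetric. R is not symmetric — not valid.
(B) axiom T: valid iff R is reflexive. R is not reflexive — not valid.
(C) axiom D: valid iff R is serial. R is serial — valid.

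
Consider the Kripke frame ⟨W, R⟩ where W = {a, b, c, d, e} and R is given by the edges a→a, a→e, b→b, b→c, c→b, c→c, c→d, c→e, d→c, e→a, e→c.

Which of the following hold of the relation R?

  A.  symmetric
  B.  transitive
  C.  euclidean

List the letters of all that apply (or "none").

(A) symmetric: every R-edge is matched by its reverse.
(B) not transitive: a R e and e R c but not a R c.
(C) not euclidean: c R b and c R d but not b R d.

A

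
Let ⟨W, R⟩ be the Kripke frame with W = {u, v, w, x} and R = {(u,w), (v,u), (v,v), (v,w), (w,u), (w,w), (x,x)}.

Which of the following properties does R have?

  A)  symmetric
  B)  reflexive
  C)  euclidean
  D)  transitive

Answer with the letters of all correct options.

(A) not symmetric: v R u but not u R v.
(B) not reflexive: not u R u.
(C) not euclidean: v R u and v R v but not u R v.
(D) not transitive: u R w and w R u but not u R u.

none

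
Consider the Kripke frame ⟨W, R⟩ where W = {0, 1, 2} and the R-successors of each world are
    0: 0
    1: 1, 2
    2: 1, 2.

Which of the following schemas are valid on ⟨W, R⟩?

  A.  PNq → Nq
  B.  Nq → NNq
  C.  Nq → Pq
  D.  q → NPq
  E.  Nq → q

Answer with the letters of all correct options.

R is reflexive: each world relates to itself.
R is symmetric: every R-edge is matched by its reverse.
R is transitive: R is closed under composition.
R is euclidean: any two R-successors of the same world are R-related.
R is serial: every world has an R-successor.
(A) PNq → Nq (the dual of axiom 5) characterises the euclidean frames. R is euclidean — valid.
(B) Nq → NNq (axiom 4) characterises the transitive frames. R is transitive — valid.
(C) Nq → Pq (axiom D) characterises the serial frames. R is serial — valid.
(D) axiom B: valid iff R is symmetric. R is symmetric — valid.
(E) Nq → q is axiom T, which corresponds to reflexivity. R is reflexive — valid.

A, B, C, D, E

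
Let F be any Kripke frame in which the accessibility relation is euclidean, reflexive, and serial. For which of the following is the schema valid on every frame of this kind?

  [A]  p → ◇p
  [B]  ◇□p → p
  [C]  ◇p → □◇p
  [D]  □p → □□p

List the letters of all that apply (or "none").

A, B, C, D

A relation that is euclidean, reflexive, and serial is also symmetric and transitive.
(A) p → ◇p (the dual of axiom T) characterises the reflexive frames. Every such R is reflexive — valid.
(B) ◇□p → p is the dual of axiom B; it is valid on a frame exactly when R is symmetric. Every such R is symmetric, so valid.
(C) ◇p → □◇p (axiom 5) characterises the euclidean frames. Every such R is euclidean — valid.
(D) □p → □□p is axiom 4, which corresponds to transitivity. Every such R is transitive — valid.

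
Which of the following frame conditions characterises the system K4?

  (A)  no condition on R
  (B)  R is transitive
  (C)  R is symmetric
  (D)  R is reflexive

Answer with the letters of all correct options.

(A) this class determines K, not K4.
(B) K4 is sound and complete for exactly this class.
(C) this class determines KB, not K4.
(D) this class determines T (= KT), not K4.

B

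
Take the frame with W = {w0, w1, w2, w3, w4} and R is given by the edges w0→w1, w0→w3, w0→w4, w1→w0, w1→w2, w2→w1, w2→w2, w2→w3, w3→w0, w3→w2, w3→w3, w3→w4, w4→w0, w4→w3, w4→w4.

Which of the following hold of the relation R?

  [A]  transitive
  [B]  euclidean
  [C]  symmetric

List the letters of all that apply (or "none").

C

(A) not transitive: w0 R w1 and w1 R w0 but not w0 R w0.
(B) not euclidean: w0 R w1 and w0 R w3 but not w1 R w3.
(C) symmetric: every R-edge is matched by its reverse.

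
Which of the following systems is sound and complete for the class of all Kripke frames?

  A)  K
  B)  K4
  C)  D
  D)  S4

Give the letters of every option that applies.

A

(A) K is determined by exactly this class.
(B) K4 is determined by the class of transitive frames.
(C) D is determined by the class of serial frames.
(D) S4 is determined by the class of reflexive and transitive frames.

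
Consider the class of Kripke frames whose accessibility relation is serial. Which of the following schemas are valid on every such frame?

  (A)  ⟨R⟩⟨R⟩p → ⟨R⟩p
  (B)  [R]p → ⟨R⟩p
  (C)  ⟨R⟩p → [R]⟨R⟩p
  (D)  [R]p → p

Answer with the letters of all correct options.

(A) ⟨R⟩⟨R⟩p → ⟨R⟩p is the dual of axiom 4, which corresponds to transitivity. Such an R need not be transitive — not valid.
(B) [R]p → ⟨R⟩p (axiom D) characterises the serial frames. Every such R is serial — valid.
(C) ⟨R⟩p → [R]⟨R⟩p (axiom 5) characterises the euclidean frames. Such an R need not be euclidean — not valid.
(D) axiom T: valid iff R is reflexive. Such an R need not be reflexive — not valid.

B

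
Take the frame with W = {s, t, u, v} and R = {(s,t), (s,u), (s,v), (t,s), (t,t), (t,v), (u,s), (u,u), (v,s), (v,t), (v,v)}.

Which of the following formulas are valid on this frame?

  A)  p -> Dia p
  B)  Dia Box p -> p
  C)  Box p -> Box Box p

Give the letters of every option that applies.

B

R is not reflexive: not s R s.
R is symmetric: every R-edge is matched by its reverse.
R is not transitive: s R t and t R s but not s R s.
(A) the dual of axiom T: valid iff R is reflexive. R is not reflexive — not valid.
(B) Dia Box p -> p is the dual of axiom B; it is valid on a frame exactly when R is symmetric. R is symmetric, so valid.
(C) Box p -> Box Box p is axiom 4; it is valid on a frame exactly when R is transitive. R is not transitive, so not valid.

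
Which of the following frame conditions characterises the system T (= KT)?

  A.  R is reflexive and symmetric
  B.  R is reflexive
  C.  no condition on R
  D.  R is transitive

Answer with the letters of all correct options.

(A) this class determines B (= KTB), not T (= KT).
(B) T (= KT) is sound and complete for exactly this class.
(C) this class determines K, not T (= KT).
(D) this class determines K4, not T (= KT).

B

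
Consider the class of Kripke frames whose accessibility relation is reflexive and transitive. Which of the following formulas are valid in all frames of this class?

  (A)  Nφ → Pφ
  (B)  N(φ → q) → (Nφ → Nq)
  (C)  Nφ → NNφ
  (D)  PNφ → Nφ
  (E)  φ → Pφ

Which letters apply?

A, B, C, E

Reflexive relations are serial.
(A) Nφ → Pφ (axiom D) characterises the serial frames. Every such R is serial — valid.
(B) N(φ → q) → (Nφ → Nq) is the K axiom; it holds on all frames — valid.
(C) axiom 4: valid iff R is transitive. Every such R is transitive — valid.
(D) PNφ → Nφ is the dual of axiom 5; it is valid on a frame exactly when R is euclidean. Such an R need not be euclidean, so not valid.
(E) the dual of axiom T: valid iff R is reflexive. Every such R is reflexive — valid.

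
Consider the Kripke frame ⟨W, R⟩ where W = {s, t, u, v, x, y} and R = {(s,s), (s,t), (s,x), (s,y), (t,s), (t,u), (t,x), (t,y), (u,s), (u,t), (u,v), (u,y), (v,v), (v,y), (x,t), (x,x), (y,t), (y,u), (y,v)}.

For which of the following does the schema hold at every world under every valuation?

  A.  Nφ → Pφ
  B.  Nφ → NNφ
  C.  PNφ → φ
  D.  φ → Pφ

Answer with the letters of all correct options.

A

R is not reflexive: not t R t.
R is not symmetric: s R x but not x R s.
R is not transitive: s R t and t R u but not s R u.
R is serial: every world has an R-successor.
(A) Nφ → Pφ is axiom D; it is valid on a frame exactly when R is serial. R is serial, so valid.
(B) Nφ → NNφ is axiom 4, which corresponds to transitivity. R is not transitive — not valid.
(C) the dual of axiom B: valid iff R is symmetric. R is not symmetric — not valid.
(D) φ → Pφ is the dual of axiom T; it is valid on a frame exactly when R is reflexive. R is not reflexive, so not valid.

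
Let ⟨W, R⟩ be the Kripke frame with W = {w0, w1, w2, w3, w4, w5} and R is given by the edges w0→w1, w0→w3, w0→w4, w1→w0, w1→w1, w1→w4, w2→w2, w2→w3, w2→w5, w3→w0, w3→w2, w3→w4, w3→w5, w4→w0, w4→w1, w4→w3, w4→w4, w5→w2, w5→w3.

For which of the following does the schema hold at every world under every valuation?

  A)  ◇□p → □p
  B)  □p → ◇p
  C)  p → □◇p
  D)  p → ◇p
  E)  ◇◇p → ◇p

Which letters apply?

B, C

R is not reflexive: not w0 R w0.
R is symmetric: every R-edge is matched by its reverse.
R is not transitive: w0 R w1 and w1 R w0 but not w0 R w0.
R is not euclidean: w0 R w1 and w0 R w3 but not w1 R w3.
R is serial: every world has an R-successor.
(A) the dual of axiom 5: valid iff R is euclidean. R is not euclidean — not valid.
(B) □p → ◇p (axiom D) characterises the serial frames. R is serial — valid.
(C) p → □◇p is axiom B, which corresponds to symmetry. R is symmetric — valid.
(D) p → ◇p is the dual of axiom T, which corresponds to reflexivity. R is not reflexive — not valid.
(E) the dual of axiom 4: valid iff R is transitive. R is not transitive — not valid.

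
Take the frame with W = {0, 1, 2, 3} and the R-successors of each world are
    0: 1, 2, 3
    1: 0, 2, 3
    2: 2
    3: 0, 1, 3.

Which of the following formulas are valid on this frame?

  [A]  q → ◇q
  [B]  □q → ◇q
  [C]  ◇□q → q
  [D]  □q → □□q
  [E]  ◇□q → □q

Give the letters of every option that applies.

R is not reflexive: not 0 R 0.
R is not symmetric: 0 R 2 but not 2 R 0.
R is not transitive: 0 R 1 and 1 R 0 but not 0 R 0.
R is not euclidean: 0 R 2 and 0 R 1 but not 2 R 1.
R is serial: every world has an R-successor.
(A) q → ◇q is the dual of axiom T; it is valid on a frame exactly when R is reflexive. R is not reflexive, so not valid.
(B) axiom D: valid iff R is serial. R is serial — valid.
(C) ◇□q → q is the dual of axiom B, which corresponds to symmetry. R is not symmetric — not valid.
(D) □q → □□q (axiom 4) characterises the transitive frames. R is not transitive — not valid.
(E) ◇□q → □q (the dual of axiom 5) characterises the euclidean frames. R is not euclidean — not valid.

B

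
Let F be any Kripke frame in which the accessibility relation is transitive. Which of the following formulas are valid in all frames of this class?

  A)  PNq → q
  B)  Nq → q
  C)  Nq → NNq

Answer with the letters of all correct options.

C

(A) the dual of axiom B: valid iff R is symmetric. Such an R need not be symmetric — not valid.
(B) axiom T: valid iff R is reflexive. Such an R need not be reflexive — not valid.
(C) axiom 4: valid iff R is transitive. Every such R is transitive — valid.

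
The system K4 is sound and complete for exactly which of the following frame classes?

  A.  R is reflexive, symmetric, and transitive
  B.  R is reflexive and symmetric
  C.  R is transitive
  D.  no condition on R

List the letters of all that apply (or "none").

(A) this class determines S5, not K4.
(B) this class determines B (= KTB), not K4.
(C) K4 is sound and complete for exactly this class.
(D) this class determines K, not K4.

C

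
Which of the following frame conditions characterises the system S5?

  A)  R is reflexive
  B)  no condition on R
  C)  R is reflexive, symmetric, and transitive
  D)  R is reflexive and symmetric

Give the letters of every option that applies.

(A) this class determines T (= KT), not S5.
(B) this class determines K, not S5.
(C) S5 is sound and complete for exactly this class.
(D) this class determines B (= KTB), not S5.

C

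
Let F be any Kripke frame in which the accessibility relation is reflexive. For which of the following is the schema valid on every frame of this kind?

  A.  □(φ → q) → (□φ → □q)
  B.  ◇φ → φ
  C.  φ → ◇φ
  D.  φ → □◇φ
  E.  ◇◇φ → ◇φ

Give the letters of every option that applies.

A, C

A reflexive relation is serial.
(A) this is just K, valid on every normal frame.
(B) ◇φ → φ is valid only on frames where every R-edge is a self-loop. Such an R need not be a subset of the identity — not valid.
(C) the dual of axiom T: valid iff R is reflexive. Every such R is reflexive — valid.
(D) axiom B: valid iff R is symmetric. Such an R need not be symmetric — not valid.
(E) ◇◇φ → ◇φ is the dual of axiom 4, which corresponds to transitivity. Such an R need not be transitive — not valid.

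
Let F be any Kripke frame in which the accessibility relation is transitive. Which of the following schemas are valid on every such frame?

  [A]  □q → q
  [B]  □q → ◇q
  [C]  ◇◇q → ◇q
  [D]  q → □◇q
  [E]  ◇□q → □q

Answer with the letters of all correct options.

(A) □q → q (axiom T) characterises the reflexive frames. Such an R need not be reflexive — not valid.
(B) axiom D: valid iff R is serial. Such an R need not be serial — not valid.
(C) the dual of axiom 4: valid iff R is transitive. Every such R is transitive — valid.
(D) q → □◇q is axiom B, which corresponds to symmetry. Such an R need not be symmetric — not valid.
(E) ◇□q → □q is the dual of axiom 5; it is valid on a frame exactly when R is euclidean. Such an R need not be euclidean, so not valid.

C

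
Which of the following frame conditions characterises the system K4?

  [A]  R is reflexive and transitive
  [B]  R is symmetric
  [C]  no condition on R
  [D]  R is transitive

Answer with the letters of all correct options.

(A) this class determines S4, not K4.
(B) this class determines KB, not K4.
(C) this class determines K, not K4.
(D) K4 is sound and complete for exactly this class.

D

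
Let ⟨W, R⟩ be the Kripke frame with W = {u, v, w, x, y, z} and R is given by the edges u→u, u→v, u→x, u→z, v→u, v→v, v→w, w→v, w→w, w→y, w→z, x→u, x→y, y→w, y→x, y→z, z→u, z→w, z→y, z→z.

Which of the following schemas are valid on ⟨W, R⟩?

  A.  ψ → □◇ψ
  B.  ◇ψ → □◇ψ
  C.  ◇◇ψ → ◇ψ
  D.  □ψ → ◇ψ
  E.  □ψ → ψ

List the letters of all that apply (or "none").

A, D

R is not reflexive: not x R x.
R is symmetric: every R-edge is matched by its reverse.
R is not transitive: u R v and v R w but not u R w.
R is not euclidean: u R v and u R x but not v R x.
R is serial: every world has an R-successor.
(A) ψ → □◇ψ is axiom B; it is valid on a frame exactly when R is symmetric. R is symmetric, so valid.
(B) ◇ψ → □◇ψ is axiom 5; it is valid on a frame exactly when R is euclidean. R is not euclidean, so not valid.
(C) ◇◇ψ → ◇ψ is the dual of axiom 4; it is valid on a frame exactly when R is transitive. R is not transitive, so not valid.
(D) □ψ → ◇ψ is axiom D, which corresponds to seriality. R is serial — valid.
(E) axiom T: valid iff R is reflexive. R is not reflexive — not valid.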